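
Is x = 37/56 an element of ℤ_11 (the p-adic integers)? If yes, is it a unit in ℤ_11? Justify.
x ∈ ℤ_11^× (unit); v_11(x) = 0

ℤ_11 = {x ∈ ℚ_11 : v_11(x) ≥ 0} and ℤ_11^× = {x ∈ ℤ_11 : v_11(x) = 0}. Here v_11(37/56) = v_11(num) − v_11(den) = 0; compare against these criteria.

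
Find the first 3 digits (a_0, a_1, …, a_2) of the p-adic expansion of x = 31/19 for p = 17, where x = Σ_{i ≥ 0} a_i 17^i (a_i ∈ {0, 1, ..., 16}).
(a_0, …, a_2) = (7, 14, 9)

v_17(31/19) = 0 (numerator and denominator both coprime to 17), so x ∈ ℤ_17^×. Compute digits iteratively via a_i = x_i mod 17, x_{i+1} = (x_i − a_i)/17, with x_0 = x:
  x_0 = 31/19;  a_0 = 7;  x_1 = (x_0 − 7)/17 = -6/19
  x_1 = -6/19;  a_1 = 14;  x_2 = (x_1 − 14)/17 = -16/19
  x_2 = -16/19;  a_2 = 9;  x_3 = (x_2 − 9)/17 = -11/19
Digits: (7, 14, 9).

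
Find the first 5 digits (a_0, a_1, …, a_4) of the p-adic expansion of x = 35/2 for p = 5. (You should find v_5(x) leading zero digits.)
(a_0, …, a_4) = (0, 1, 3, 2, 2)

v_5(35/2) = 1, so a_0 = ... = a_0 = 0. Factor out: x = 5^1 · u with u = 7/2 a unit in ℤ_5. Expand u iteratively via a_{v+i} = u_i mod 5, u_{i+1} = (u_i − a_{v+i})/5:
  u_0 = 7/2;  a_1 = 1;  u_1 = (u_0 − 1)/5 = 1/2
  u_1 = 1/2;  a_2 = 3;  u_2 = (u_1 − 3)/5 = -1/2
  u_2 = -1/2;  a_3 = 2;  u_3 = (u_2 − 2)/5 = -1/2
  u_3 = -1/2;  a_4 = 2;  u_4 = (u_3 − 2)/5 = -1/2
Digits: (0, 1, 3, 2, 2).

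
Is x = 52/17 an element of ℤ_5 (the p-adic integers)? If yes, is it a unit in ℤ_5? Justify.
x ∈ ℤ_5^× (unit); v_5(x) = 0

ℤ_5 = {x ∈ ℚ_5 : v_5(x) ≥ 0} and ℤ_5^× = {x ∈ ℤ_5 : v_5(x) = 0}. Here v_5(52/17) = v_5(num) − v_5(den) = 0; compare against these criteria.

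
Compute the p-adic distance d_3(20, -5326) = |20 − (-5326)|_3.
d_3(20, -5326) = 1/243

Step 1 — x − y = 20 − (-5326) = 5346. Step 2 — v_3(5346) = 5 (factor: 5346 = (3^5 · 22); the sign does not affect v_p). Step 3 — |x − y|_3 = 3^{-5} = 1/243.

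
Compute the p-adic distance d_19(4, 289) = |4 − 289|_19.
d_19(4, 289) = 1/19

Step 1 — x − y = 4 − 289 = -285. Step 2 — v_19(-285) = 1 (factor: -285 = −(19^1 · 15); the sign does not affect v_p). Step 3 — |x − y|_19 = 19^{-1} = 1/19.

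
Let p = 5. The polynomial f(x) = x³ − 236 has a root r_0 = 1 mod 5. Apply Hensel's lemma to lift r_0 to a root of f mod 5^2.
r_1 = 21 (mod 25)

Hensel: r_{i+1} = r_i − f(r_i)/f′(r_i) mod 5^{i+2}, where f′(x) = 3x². Iterate:
  r_0 = 1 (mod 5)
  r_1 = 21 (mod 25)
Final: r = 21 with f(r) ≡ 0 mod 5^2.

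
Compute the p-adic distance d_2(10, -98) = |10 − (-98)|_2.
d_2(10, -98) = 1/4

Step 1 — x − y = 10 − (-98) = 108. Step 2 — v_2(108) = 2 (factor: 108 = (2^2 · 27); the sign does not affect v_p). Step 3 — |x − y|_2 = 2^{-2} = 1/4.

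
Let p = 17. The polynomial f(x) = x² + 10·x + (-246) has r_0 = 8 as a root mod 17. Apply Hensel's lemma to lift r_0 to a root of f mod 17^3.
r_2 = 4836 (mod 4913)

Hensel: r_{i+1} = r_i − f(r_i)·(f′(r_i))^{-1} mod 17^{i+2}, f′(x) = 2x + 10. Iterate:
  r_0 = 8 (mod 17)
  r_1 = 212 (mod 289)
  r_2 = 4836 (mod 4913)
Final: r = 4836 satisfies f(r) ≡ 0 mod 17^3.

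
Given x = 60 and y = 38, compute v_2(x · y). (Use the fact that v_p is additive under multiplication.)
v_2(2280) = 3

v_p(x) = 2 (factor: 60 = 2^2 · 15); v_p(y) = 1 (factor: 38 = 2^1 · 19). Additivity: v_p(xy) = v_p(x) + v_p(y) = 2 + 1 = 3. (Direct check: xy = 2280 = 2^3 · (285).)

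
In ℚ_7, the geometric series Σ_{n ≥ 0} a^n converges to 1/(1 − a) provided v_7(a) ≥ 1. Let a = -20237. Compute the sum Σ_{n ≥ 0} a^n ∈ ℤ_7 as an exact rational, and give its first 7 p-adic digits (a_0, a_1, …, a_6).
Σ a^n = 1/(1 − a) = 1/20238;  first 7 digits = (1, 0, 0, 4, 5, 5, 1)

v_7(a) = 3 ≥ 1, so the series converges in ℤ_7 to 1/(1 − a) = 1/(1 − (-20237)) = 1/20238. Expand this rational in ℤ_7: compute digits iteratively via d_i = x_i mod 7, x_{i+1} = (x_i − d_i)/7. The first 7 digits are (1, 0, 0, 4, 5, 5, 1).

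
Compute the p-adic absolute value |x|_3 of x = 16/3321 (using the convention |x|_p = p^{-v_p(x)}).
|16/3321|_3 = 81

Step 1 — compute v_3(x) by factoring powers of 3 out of the numerator and denominator: v_3(16/3321) = -4. Step 2 — apply |x|_p = p^{-v_p(x)} = 3^{4} = 81.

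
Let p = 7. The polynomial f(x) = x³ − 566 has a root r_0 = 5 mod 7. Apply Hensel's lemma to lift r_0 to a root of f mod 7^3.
r_2 = 299 (mod 343)

Hensel: r_{i+1} = r_i − f(r_i)/f′(r_i) mod 7^{i+2}, where f′(x) = 3x². Iterate:
  r_0 = 5 (mod 7)
  r_1 = 5 (mod 49)
  r_2 = 299 (mod 343)
Final: r = 299 with f(r) ≡ 0 mod 7^3.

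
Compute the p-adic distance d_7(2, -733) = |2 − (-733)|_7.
d_7(2, -733) = 1/49

Step 1 — x − y = 2 − (-733) = 735. Step 2 — v_7(735) = 2 (factor: 735 = (7^2 · 15); the sign does not affect v_p). Step 3 — |x − y|_7 = 7^{-2} = 1/49.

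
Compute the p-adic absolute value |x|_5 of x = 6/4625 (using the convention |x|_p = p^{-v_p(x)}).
|6/4625|_5 = 125

Step 1 — compute v_5(x) by factoring powers of 5 out of the numerator and denominator: v_5(6/4625) = -3. Step 2 — apply |x|_p = p^{-v_p(x)} = 5^{3} = 125.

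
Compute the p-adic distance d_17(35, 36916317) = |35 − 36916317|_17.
d_17(35, 36916317) = 1/1419857

Step 1 — x − y = 35 − 36916317 = -36916282. Step 2 — v_17(-36916282) = 5 (factor: -36916282 = −(17^5 · 26); the sign does not affect v_p). Step 3 — |x − y|_17 = 17^{-5} = 1/1419857.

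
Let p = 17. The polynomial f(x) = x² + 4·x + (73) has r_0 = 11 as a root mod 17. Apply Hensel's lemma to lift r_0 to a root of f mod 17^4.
r_3 = 66872 (mod 83521)

Hensel: r_{i+1} = r_i − f(r_i)·(f′(r_i))^{-1} mod 17^{i+2}, f′(x) = 2x + 4. Iterate:
  r_0 = 11 (mod 17)
  r_1 = 113 (mod 289)
  r_2 = 3003 (mod 4913)
  r_3 = 66872 (mod 83521)
Final: r = 66872 satisfies f(r) ≡ 0 mod 17^4.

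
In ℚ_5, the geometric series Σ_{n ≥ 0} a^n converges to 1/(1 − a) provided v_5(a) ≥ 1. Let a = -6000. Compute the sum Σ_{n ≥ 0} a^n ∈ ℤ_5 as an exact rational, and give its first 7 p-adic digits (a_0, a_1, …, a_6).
Σ a^n = 1/(1 − a) = 1/6001;  first 7 digits = (1, 0, 0, 2, 0, 3, 3)

v_5(a) = 3 ≥ 1, so the series converges in ℤ_5 to 1/(1 − a) = 1/(1 − (-6000)) = 1/6001. Expand this rational in ℤ_5: compute digits iteratively via d_i = x_i mod 5, x_{i+1} = (x_i − d_i)/5. The first 7 digits are (1, 0, 0, 2, 0, 3, 3).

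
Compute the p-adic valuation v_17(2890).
v_17(2890) = 2

v_17(n) is the largest exponent k such that 17^k divides n. Factor out: 2890 = 17^2 · 10. (Sign doesn't affect v_p.) So v_17(2890) = 2.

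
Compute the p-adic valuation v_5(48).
v_5(48) = 0

v_5(n) is the largest exponent k such that 5^k divides n. Factor out: 48 = 5^0 · 48. (Sign doesn't affect v_p.) So v_5(48) = 0.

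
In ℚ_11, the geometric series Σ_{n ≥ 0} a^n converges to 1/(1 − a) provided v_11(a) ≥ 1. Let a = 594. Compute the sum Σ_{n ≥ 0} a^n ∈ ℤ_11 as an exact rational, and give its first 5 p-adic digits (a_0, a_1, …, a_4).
Σ a^n = 1/(1 − a) = -1/593;  first 5 digits = (1, 10, 5, 0, 7)

v_11(a) = 1 ≥ 1, so the series converges in ℤ_11 to 1/(1 − a) = 1/(1 − 594) = -1/593. Expand this rational in ℤ_11: compute digits iteratively via d_i = x_i mod 11, x_{i+1} = (x_i − d_i)/11. The first 5 digits are (1, 10, 5, 0, 7).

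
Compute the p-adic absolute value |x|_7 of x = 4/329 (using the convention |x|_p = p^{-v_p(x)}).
|4/329|_7 = 7

Step 1 — compute v_7(x) by factoring powers of 7 out of the numerator and denominator: v_7(4/329) = -1. Step 2 — apply |x|_p = p^{-v_p(x)} = 7^{1} = 7.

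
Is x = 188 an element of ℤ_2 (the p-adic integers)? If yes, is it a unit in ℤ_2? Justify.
x ∈ ℤ_2 but not a unit; v_2(x) = 2 > 0

ℤ_2 = {x ∈ ℚ_2 : v_2(x) ≥ 0} and ℤ_2^× = {x ∈ ℤ_2 : v_2(x) = 0}. Here v_2(188) = v_2(num) − v_2(den) = 2; compare against these criteria.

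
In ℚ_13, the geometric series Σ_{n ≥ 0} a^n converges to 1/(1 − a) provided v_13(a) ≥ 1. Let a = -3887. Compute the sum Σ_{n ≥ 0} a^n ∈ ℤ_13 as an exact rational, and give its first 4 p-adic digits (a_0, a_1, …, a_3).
Σ a^n = 1/(1 − a) = 1/3888;  first 4 digits = (1, 0, 3, 11)

v_13(a) = 2 ≥ 1, so the series converges in ℤ_13 to 1/(1 − a) = 1/(1 − (-3887)) = 1/3888. Expand this rational in ℤ_13: compute digits iteratively via d_i = x_i mod 13, x_{i+1} = (x_i − d_i)/13. The first 4 digits are (1, 0, 3, 11).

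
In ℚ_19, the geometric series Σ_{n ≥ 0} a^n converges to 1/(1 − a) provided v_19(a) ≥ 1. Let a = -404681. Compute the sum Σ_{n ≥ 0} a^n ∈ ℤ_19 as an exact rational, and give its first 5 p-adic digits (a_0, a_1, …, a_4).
Σ a^n = 1/(1 − a) = 1/404682;  first 5 digits = (1, 0, 0, 17, 15)

v_19(a) = 3 ≥ 1, so the series converges in ℤ_19 to 1/(1 − a) = 1/(1 − (-404681)) = 1/404682. Expand this rational in ℤ_19: compute digits iteratively via d_i = x_i mod 19, x_{i+1} = (x_i − d_i)/19. The first 5 digits are (1, 0, 0, 17, 15).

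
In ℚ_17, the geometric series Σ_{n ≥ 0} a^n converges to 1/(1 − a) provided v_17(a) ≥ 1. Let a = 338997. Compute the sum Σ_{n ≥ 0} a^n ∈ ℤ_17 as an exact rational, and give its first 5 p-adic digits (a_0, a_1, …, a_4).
Σ a^n = 1/(1 − a) = -1/338996;  first 5 digits = (1, 0, 0, 1, 4)

v_17(a) = 3 ≥ 1, so the series converges in ℤ_17 to 1/(1 − a) = 1/(1 − 338997) = -1/338996. Expand this rational in ℤ_17: compute digits iteratively via d_i = x_i mod 17, x_{i+1} = (x_i − d_i)/17. The first 5 digits are (1, 0, 0, 1, 4).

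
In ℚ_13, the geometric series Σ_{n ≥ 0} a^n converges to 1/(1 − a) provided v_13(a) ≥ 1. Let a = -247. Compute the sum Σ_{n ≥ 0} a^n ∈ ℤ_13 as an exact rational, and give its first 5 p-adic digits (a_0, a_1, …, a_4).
Σ a^n = 1/(1 − a) = 1/248;  first 5 digits = (1, 7, 8, 6, 3)

v_13(a) = 1 ≥ 1, so the series converges in ℤ_13 to 1/(1 − a) = 1/(1 − (-247)) = 1/248. Expand this rational in ℤ_13: compute digits iteratively via d_i = x_i mod 13, x_{i+1} = (x_i − d_i)/13. The first 5 digits are (1, 7, 8, 6, 3).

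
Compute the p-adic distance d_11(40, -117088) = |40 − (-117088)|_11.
d_11(40, -117088) = 1/14641

Step 1 — x − y = 40 − (-117088) = 117128. Step 2 — v_11(117128) = 4 (factor: 117128 = (11^4 · 8); the sign does not affect v_p). Step 3 — |x − y|_11 = 11^{-4} = 1/14641.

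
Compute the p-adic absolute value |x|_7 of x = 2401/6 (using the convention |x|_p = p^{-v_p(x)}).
|2401/6|_7 = 1/2401

Step 1 — compute v_7(x) by factoring powers of 7 out of the numerator and denominator: v_7(2401/6) = 4. Step 2 — apply |x|_p = p^{-v_p(x)} = 7^{-4} = 1/2401.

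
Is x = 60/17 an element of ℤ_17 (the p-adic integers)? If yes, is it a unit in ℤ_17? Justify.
x ∉ ℤ_17 (v_17(x) = -1 < 0)

ℤ_17 = {x ∈ ℚ_17 : v_17(x) ≥ 0} and ℤ_17^× = {x ∈ ℤ_17 : v_17(x) = 0}. Here v_17(60/17) = v_17(num) − v_17(den) = -1; compare against these criteria.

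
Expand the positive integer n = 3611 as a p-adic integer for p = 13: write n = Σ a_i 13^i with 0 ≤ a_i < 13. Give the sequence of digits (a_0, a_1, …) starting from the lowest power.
(a_0, a_1, …) = (10, 4, 8, 1)

Repeated division by 13 gives the digits low-to-high: 3611 = 10 + 4·13^1 + 8·13^2 + 1·13^3. Digit sequence: (10, 4, 8, 1).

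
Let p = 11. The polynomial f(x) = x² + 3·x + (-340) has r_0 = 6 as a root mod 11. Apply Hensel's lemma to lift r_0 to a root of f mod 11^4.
r_3 = 17 (mod 14641)

Hensel: r_{i+1} = r_i − f(r_i)·(f′(r_i))^{-1} mod 11^{i+2}, f′(x) = 2x + 3. Iterate:
  r_0 = 6 (mod 11)
  r_1 = 17 (mod 121)
  r_2 = 17 (mod 1331)
  r_3 = 17 (mod 14641)
Final: r = 17 satisfies f(r) ≡ 0 mod 11^4.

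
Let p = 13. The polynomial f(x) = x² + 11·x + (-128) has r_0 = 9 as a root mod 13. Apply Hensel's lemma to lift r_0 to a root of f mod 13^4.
r_3 = 24046 (mod 28561)

Hensel: r_{i+1} = r_i − f(r_i)·(f′(r_i))^{-1} mod 13^{i+2}, f′(x) = 2x + 11. Iterate:
  r_0 = 9 (mod 13)
  r_1 = 48 (mod 169)
  r_2 = 2076 (mod 2197)
  r_3 = 24046 (mod 28561)
Final: r = 24046 satisfies f(r) ≡ 0 mod 13^4.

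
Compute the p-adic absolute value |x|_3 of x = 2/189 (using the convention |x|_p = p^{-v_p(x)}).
|2/189|_3 = 27

Step 1 — compute v_3(x) by factoring powers of 3 out of the numerator and denominator: v_3(2/189) = -3. Step 2 — apply |x|_p = p^{-v_p(x)} = 3^{3} = 27.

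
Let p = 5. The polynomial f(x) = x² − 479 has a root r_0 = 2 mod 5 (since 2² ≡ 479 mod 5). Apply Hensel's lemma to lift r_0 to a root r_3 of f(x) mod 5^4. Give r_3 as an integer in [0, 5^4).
r_3 = 277 (mod 625)

Hensel's recurrence: r_{i+1} = r_i − f(r_i)·(f′(r_i))^{-1} mod 5^{i+2}, with f′(x) = 2x. Iterate:
  r_0 = 2 (mod 5)
  r_1 = 2 (mod 25)
  r_2 = 27 (mod 125)
  r_3 = 277 (mod 625)
Final: r_3 = 277, and one checks f(r_3) ≡ 0 mod 5^4.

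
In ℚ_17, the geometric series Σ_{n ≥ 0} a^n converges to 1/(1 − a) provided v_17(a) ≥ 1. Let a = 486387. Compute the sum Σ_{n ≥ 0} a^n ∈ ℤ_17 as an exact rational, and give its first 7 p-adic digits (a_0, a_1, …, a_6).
Σ a^n = 1/(1 − a) = -1/486386;  first 7 digits = (1, 0, 0, 14, 5, 0, 9)

v_17(a) = 3 ≥ 1, so the series converges in ℤ_17 to 1/(1 − a) = 1/(1 − 486387) = -1/486386. Expand this rational in ℤ_17: compute digits iteratively via d_i = x_i mod 17, x_{i+1} = (x_i − d_i)/17. The first 7 digits are (1, 0, 0, 14, 5, 0, 9).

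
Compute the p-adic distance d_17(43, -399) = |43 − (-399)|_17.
d_17(43, -399) = 1/17

Step 1 — x − y = 43 − (-399) = 442. Step 2 — v_17(442) = 1 (factor: 442 = (17^1 · 26); the sign does not affect v_p). Step 3 — |x − y|_17 = 17^{-1} = 1/17.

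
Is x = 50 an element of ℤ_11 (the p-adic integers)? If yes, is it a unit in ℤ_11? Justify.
x ∈ ℤ_11^× (unit); v_11(x) = 0

ℤ_11 = {x ∈ ℚ_11 : v_11(x) ≥ 0} and ℤ_11^× = {x ∈ ℤ_11 : v_11(x) = 0}. Here v_11(50) = v_11(num) − v_11(den) = 0; compare against these criteria.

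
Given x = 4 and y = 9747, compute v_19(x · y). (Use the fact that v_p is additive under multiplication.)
v_19(38988) = 2

v_p(x) = 0 (factor: 4 = 19^0 · 4); v_p(y) = 2 (factor: 9747 = 19^2 · 27). Additivity: v_p(xy) = v_p(x) + v_p(y) = 0 + 2 = 2. (Direct check: xy = 38988 = 19^2 · (108).)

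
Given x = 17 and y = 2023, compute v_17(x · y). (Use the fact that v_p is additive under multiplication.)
v_17(34391) = 3

v_p(x) = 1 (factor: 17 = 17^1 · 1); v_p(y) = 2 (factor: 2023 = 17^2 · 7). Additivity: v_p(xy) = v_p(x) + v_p(y) = 1 + 2 = 3. (Direct check: xy = 34391 = 17^3 · (7).)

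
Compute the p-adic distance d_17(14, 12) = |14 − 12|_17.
d_17(14, 12) = 1

Step 1 — x − y = 14 − 12 = 2. Step 2 — v_17(2) = 0 (factor: 2 = (17^0 · 2); the sign does not affect v_p). Step 3 — |x − y|_17 = 17^{0} = 1.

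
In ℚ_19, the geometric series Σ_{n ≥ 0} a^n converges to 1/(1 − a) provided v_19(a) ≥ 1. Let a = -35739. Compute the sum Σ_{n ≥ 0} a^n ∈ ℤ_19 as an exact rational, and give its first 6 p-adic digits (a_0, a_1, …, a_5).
Σ a^n = 1/(1 − a) = 1/35740;  first 6 digits = (1, 0, 15, 13, 15, 2)

v_19(a) = 2 ≥ 1, so the series converges in ℤ_19 to 1/(1 − a) = 1/(1 − (-35739)) = 1/35740. Expand this rational in ℤ_19: compute digits iteratively via d_i = x_i mod 19, x_{i+1} = (x_i − d_i)/19. The first 6 digits are (1, 0, 15, 13, 15, 2).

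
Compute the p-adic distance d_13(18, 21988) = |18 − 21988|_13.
d_13(18, 21988) = 1/2197

Step 1 — x − y = 18 − 21988 = -21970. Step 2 — v_13(-21970) = 3 (factor: -21970 = −(13^3 · 10); the sign does not affect v_p). Step 3 — |x − y|_13 = 13^{-3} = 1/2197.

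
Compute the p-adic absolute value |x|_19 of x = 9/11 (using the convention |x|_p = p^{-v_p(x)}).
|9/11|_19 = 1

Step 1 — compute v_19(x) by factoring powers of 19 out of the numerator and denominator: v_19(9/11) = 0. Step 2 — apply |x|_p = p^{-v_p(x)} = 19^{0} = 1.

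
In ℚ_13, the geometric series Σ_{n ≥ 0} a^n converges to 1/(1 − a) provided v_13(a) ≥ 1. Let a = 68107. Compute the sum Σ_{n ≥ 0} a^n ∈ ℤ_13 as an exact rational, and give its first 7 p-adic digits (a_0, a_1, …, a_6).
Σ a^n = 1/(1 − a) = -1/68106;  first 7 digits = (1, 0, 0, 5, 2, 0, 12)

v_13(a) = 3 ≥ 1, so the series converges in ℤ_13 to 1/(1 − a) = 1/(1 − 68107) = -1/68106. Expand this rational in ℤ_13: compute digits iteratively via d_i = x_i mod 13, x_{i+1} = (x_i − d_i)/13. The first 7 digits are (1, 0, 0, 5, 2, 0, 12).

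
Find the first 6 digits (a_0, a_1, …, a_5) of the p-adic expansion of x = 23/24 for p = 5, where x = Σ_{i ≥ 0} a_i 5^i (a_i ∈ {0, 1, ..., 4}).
(a_0, …, a_5) = (2, 0, 1, 0, 1, 0)

v_5(23/24) = 0 (numerator and denominator both coprime to 5), so x ∈ ℤ_5^×. Compute digits iteratively via a_i = x_i mod 5, x_{i+1} = (x_i − a_i)/5, with x_0 = x:
  x_0 = 23/24;  a_0 = 2;  x_1 = (x_0 − 2)/5 = -5/24
  x_1 = -5/24;  a_1 = 0;  x_2 = (x_1 − 0)/5 = -1/24
  x_2 = -1/24;  a_2 = 1;  x_3 = (x_2 − 1)/5 = -5/24
  x_3 = -5/24;  a_3 = 0;  x_4 = (x_3 − 0)/5 = -1/24
  x_4 = -1/24;  a_4 = 1;  x_5 = (x_4 − 1)/5 = -5/24
  x_5 = -5/24;  a_5 = 0;  x_6 = (x_5 − 0)/5 = -1/24
Digits: (2, 0, 1, 0, 1, 0).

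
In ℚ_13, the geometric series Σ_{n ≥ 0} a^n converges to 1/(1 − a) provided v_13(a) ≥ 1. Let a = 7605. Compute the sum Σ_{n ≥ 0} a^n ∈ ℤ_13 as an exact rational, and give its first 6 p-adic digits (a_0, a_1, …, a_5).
Σ a^n = 1/(1 − a) = -1/7604;  first 6 digits = (1, 0, 6, 3, 10, 12)

v_13(a) = 2 ≥ 1, so the series converges in ℤ_13 to 1/(1 − a) = 1/(1 − 7605) = -1/7604. Expand this rational in ℤ_13: compute digits iteratively via d_i = x_i mod 13, x_{i+1} = (x_i − d_i)/13. The first 6 digits are (1, 0, 6, 3, 10, 12).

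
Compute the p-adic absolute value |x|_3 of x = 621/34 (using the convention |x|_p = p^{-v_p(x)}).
|621/34|_3 = 1/27

Step 1 — compute v_3(x) by factoring powers of 3 out of the numerator and denominator: v_3(621/34) = 3. Step 2 — apply |x|_p = p^{-v_p(x)} = 3^{-3} = 1/27.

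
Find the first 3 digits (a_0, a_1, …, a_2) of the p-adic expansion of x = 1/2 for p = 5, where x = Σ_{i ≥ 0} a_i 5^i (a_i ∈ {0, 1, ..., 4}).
(a_0, …, a_2) = (3, 2, 2)

v_5(1/2) = 0 (numerator and denominator both coprime to 5), so x ∈ ℤ_5^×. Compute digits iteratively via a_i = x_i mod 5, x_{i+1} = (x_i − a_i)/5, with x_0 = x:
  x_0 = 1/2;  a_0 = 3;  x_1 = (x_0 − 3)/5 = -1/2
  x_1 = -1/2;  a_1 = 2;  x_2 = (x_1 − 2)/5 = -1/2
  x_2 = -1/2;  a_2 = 2;  x_3 = (x_2 − 2)/5 = -1/2
Digits: (3, 2, 2).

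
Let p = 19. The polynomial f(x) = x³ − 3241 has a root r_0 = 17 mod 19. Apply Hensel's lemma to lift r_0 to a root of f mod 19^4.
r_3 = 32849 (mod 130321)

Hensel: r_{i+1} = r_i − f(r_i)/f′(r_i) mod 19^{i+2}, where f′(x) = 3x². Iterate:
  r_0 = 17 (mod 19)
  r_1 = 359 (mod 361)
  r_2 = 5413 (mod 6859)
  r_3 = 32849 (mod 130321)
Final: r = 32849 with f(r) ≡ 0 mod 19^4.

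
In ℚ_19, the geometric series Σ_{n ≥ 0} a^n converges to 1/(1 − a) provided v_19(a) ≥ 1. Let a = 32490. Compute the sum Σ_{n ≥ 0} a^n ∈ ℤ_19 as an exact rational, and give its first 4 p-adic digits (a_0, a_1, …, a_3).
Σ a^n = 1/(1 − a) = -1/32489;  first 4 digits = (1, 0, 14, 4)

v_19(a) = 2 ≥ 1, so the series converges in ℤ_19 to 1/(1 − a) = 1/(1 − 32490) = -1/32489. Expand this rational in ℤ_19: compute digits iteratively via d_i = x_i mod 19, x_{i+1} = (x_i − d_i)/19. The first 4 digits are (1, 0, 14, 4).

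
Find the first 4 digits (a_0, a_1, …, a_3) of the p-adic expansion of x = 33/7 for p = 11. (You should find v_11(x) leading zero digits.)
(a_0, …, a_3) = (0, 2, 3, 6)

v_11(33/7) = 1, so a_0 = ... = a_0 = 0. Factor out: x = 11^1 · u with u = 3/7 a unit in ℤ_11. Expand u iteratively via a_{v+i} = u_i mod 11, u_{i+1} = (u_i − a_{v+i})/11:
  u_0 = 3/7;  a_1 = 2;  u_1 = (u_0 − 2)/11 = -1/7
  u_1 = -1/7;  a_2 = 3;  u_2 = (u_1 − 3)/11 = -2/7
  u_2 = -2/7;  a_3 = 6;  u_3 = (u_2 − 6)/11 = -4/7
Digits: (0, 2, 3, 6).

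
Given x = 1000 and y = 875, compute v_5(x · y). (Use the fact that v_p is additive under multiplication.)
v_5(875000) = 6

v_p(x) = 3 (factor: 1000 = 5^3 · 8); v_p(y) = 3 (factor: 875 = 5^3 · 7). Additivity: v_p(xy) = v_p(x) + v_p(y) = 3 + 3 = 6. (Direct check: xy = 875000 = 5^6 · (56).)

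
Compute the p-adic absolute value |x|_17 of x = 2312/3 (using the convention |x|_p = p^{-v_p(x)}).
|2312/3|_17 = 1/289

Step 1 — compute v_17(x) by factoring powers of 17 out of the numerator and denominator: v_17(2312/3) = 2. Step 2 — apply |x|_p = p^{-v_p(x)} = 17^{-2} = 1/289.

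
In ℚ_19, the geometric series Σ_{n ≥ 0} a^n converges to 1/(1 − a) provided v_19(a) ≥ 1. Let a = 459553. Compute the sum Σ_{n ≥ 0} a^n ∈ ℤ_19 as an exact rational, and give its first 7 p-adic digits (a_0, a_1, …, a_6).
Σ a^n = 1/(1 − a) = -1/459552;  first 7 digits = (1, 0, 0, 10, 3, 0, 5)

v_19(a) = 3 ≥ 1, so the series converges in ℤ_19 to 1/(1 − a) = 1/(1 − 459553) = -1/459552. Expand this rational in ℤ_19: compute digits iteratively via d_i = x_i mod 19, x_{i+1} = (x_i − d_i)/19. The first 7 digits are (1, 0, 0, 10, 3, 0, 5).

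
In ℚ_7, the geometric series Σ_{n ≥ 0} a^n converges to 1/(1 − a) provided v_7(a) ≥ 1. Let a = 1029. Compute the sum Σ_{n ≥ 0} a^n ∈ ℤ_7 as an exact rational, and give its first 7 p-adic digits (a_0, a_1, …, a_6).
Σ a^n = 1/(1 − a) = -1/1028;  first 7 digits = (1, 0, 0, 3, 0, 0, 2)

v_7(a) = 3 ≥ 1, so the series converges in ℤ_7 to 1/(1 − a) = 1/(1 − 1029) = -1/1028. Expand this rational in ℤ_7: compute digits iteratively via d_i = x_i mod 7, x_{i+1} = (x_i − d_i)/7. The first 7 digits are (1, 0, 0, 3, 0, 0, 2).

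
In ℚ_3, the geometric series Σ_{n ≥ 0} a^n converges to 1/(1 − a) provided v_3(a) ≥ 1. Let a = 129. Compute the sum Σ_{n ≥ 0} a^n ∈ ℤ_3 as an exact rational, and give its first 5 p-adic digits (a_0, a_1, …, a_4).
Σ a^n = 1/(1 − a) = -1/128;  first 5 digits = (1, 1, 0, 1, 1)

v_3(a) = 1 ≥ 1, so the series converges in ℤ_3 to 1/(1 − a) = 1/(1 − 129) = -1/128. Expand this rational in ℤ_3: compute digits iteratively via d_i = x_i mod 3, x_{i+1} = (x_i − d_i)/3. The first 5 digits are (1, 1, 0, 1, 1).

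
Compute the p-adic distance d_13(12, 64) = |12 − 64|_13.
d_13(12, 64) = 1/13

Step 1 — x − y = 12 − 64 = -52. Step 2 — v_13(-52) = 1 (factor: -52 = −(13^1 · 4); the sign does not affect v_p). Step 3 — |x − y|_13 = 13^{-1} = 1/13.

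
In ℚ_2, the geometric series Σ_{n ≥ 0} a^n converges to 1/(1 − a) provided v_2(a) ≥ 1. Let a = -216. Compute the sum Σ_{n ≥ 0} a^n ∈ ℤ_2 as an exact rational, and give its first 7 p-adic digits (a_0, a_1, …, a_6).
Σ a^n = 1/(1 − a) = 1/217;  first 7 digits = (1, 0, 0, 1, 0, 1, 1)

v_2(a) = 3 ≥ 1, so the series converges in ℤ_2 to 1/(1 − a) = 1/(1 − (-216)) = 1/217. Expand this rational in ℤ_2: compute digits iteratively via d_i = x_i mod 2, x_{i+1} = (x_i − d_i)/2. The first 7 digits are (1, 0, 0, 1, 0, 1, 1).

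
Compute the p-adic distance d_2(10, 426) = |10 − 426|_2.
d_2(10, 426) = 1/32

Step 1 — x − y = 10 − 426 = -416. Step 2 — v_2(-416) = 5 (factor: -416 = −(2^5 · 13); the sign does not affect v_p). Step 3 — |x − y|_2 = 2^{-5} = 1/32.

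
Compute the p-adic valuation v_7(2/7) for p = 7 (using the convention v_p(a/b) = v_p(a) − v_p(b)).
v_7(2/7) = -1

Factor powers of 7 from the numerator and denominator of the reduced fraction: 2 = 7^0 · 2 and 7 = 7^1 · 1. Apply v_p(a/b) = v_p(a) − v_p(b): v_7(2/7) = 0 − 1 = -1.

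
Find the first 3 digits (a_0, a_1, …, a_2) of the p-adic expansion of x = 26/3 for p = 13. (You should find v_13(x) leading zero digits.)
(a_0, …, a_2) = (0, 5, 4)

v_13(26/3) = 1, so a_0 = ... = a_0 = 0. Factor out: x = 13^1 · u with u = 2/3 a unit in ℤ_13. Expand u iteratively via a_{v+i} = u_i mod 13, u_{i+1} = (u_i − a_{v+i})/13:
  u_0 = 2/3;  a_1 = 5;  u_1 = (u_0 − 5)/13 = -1/3
  u_1 = -1/3;  a_2 = 4;  u_2 = (u_1 − 4)/13 = -1/3
Digits: (0, 5, 4).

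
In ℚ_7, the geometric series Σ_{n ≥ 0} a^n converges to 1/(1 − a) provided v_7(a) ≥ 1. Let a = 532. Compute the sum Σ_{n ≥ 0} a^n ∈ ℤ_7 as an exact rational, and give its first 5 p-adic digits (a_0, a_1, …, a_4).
Σ a^n = 1/(1 − a) = -1/531;  first 5 digits = (1, 6, 4, 6, 4)

v_7(a) = 1 ≥ 1, so the series converges in ℤ_7 to 1/(1 − a) = 1/(1 − 532) = -1/531. Expand this rational in ℤ_7: compute digits iteratively via d_i = x_i mod 7, x_{i+1} = (x_i − d_i)/7. The first 5 digits are (1, 6, 4, 6, 4).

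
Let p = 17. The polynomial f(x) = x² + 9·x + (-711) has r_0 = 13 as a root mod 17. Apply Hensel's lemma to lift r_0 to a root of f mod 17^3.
r_2 = 1883 (mod 4913)

Hensel: r_{i+1} = r_i − f(r_i)·(f′(r_i))^{-1} mod 17^{i+2}, f′(x) = 2x + 9. Iterate:
  r_0 = 13 (mod 17)
  r_1 = 149 (mod 289)
  r_2 = 1883 (mod 4913)
Final: r = 1883 satisfies f(r) ≡ 0 mod 17^3.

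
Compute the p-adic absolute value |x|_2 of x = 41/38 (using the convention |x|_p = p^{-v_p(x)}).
|41/38|_2 = 2

Step 1 — compute v_2(x) by factoring powers of 2 out of the numerator and denominator: v_2(41/38) = -1. Step 2 — apply |x|_p = p^{-v_p(x)} = 2^{1} = 2.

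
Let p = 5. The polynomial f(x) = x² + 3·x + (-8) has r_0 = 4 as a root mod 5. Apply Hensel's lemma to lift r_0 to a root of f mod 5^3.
r_2 = 34 (mod 125)

Hensel: r_{i+1} = r_i − f(r_i)·(f′(r_i))^{-1} mod 5^{i+2}, f′(x) = 2x + 3. Iterate:
  r_0 = 4 (mod 5)
  r_1 = 9 (mod 25)
  r_2 = 34 (mod 125)
Final: r = 34 satisfies f(r) ≡ 0 mod 5^3.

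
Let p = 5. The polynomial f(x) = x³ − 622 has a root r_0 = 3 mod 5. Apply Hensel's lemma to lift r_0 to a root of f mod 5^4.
r_3 = 413 (mod 625)

Hensel: r_{i+1} = r_i − f(r_i)/f′(r_i) mod 5^{i+2}, where f′(x) = 3x². Iterate:
  r_0 = 3 (mod 5)
  r_1 = 13 (mod 25)
  r_2 = 38 (mod 125)
  r_3 = 413 (mod 625)
Final: r = 413 with f(r) ≡ 0 mod 5^4.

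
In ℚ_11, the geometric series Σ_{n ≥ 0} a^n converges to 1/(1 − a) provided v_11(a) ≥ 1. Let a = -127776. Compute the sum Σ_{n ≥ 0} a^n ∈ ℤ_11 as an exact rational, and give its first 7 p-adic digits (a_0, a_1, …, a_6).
Σ a^n = 1/(1 − a) = 1/127777;  first 7 digits = (1, 0, 0, 3, 2, 10, 8)

v_11(a) = 3 ≥ 1, so the series converges in ℤ_11 to 1/(1 − a) = 1/(1 − (-127776)) = 1/127777. Expand this rational in ℤ_11: compute digits iteratively via d_i = x_i mod 11, x_{i+1} = (x_i − d_i)/11. The first 7 digits are (1, 0, 0, 3, 2, 10, 8).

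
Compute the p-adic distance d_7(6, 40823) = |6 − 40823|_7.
d_7(6, 40823) = 1/2401

Step 1 — x − y = 6 − 40823 = -40817. Step 2 — v_7(-40817) = 4 (factor: -40817 = −(7^4 · 17); the sign does not affect v_p). Step 3 — |x − y|_7 = 7^{-4} = 1/2401.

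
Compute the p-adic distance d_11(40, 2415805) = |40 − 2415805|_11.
d_11(40, 2415805) = 1/161051

Step 1 — x − y = 40 − 2415805 = -2415765. Step 2 — v_11(-2415765) = 5 (factor: -2415765 = −(11^5 · 15); the sign does not affect v_p). Step 3 — |x − y|_11 = 11^{-5} = 1/161051.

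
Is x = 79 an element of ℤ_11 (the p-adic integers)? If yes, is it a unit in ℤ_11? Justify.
x ∈ ℤ_11^× (unit); v_11(x) = 0

ℤ_11 = {x ∈ ℚ_11 : v_11(x) ≥ 0} and ℤ_11^× = {x ∈ ℤ_11 : v_11(x) = 0}. Here v_11(79) = v_11(num) − v_11(den) = 0; compare against these criteria.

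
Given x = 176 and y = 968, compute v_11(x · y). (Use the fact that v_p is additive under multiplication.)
v_11(170368) = 3

v_p(x) = 1 (factor: 176 = 11^1 · 16); v_p(y) = 2 (factor: 968 = 11^2 · 8). Additivity: v_p(xy) = v_p(x) + v_p(y) = 1 + 2 = 3. (Direct check: xy = 170368 = 11^3 · (128).)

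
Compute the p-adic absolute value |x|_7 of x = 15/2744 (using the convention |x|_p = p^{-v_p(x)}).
|15/2744|_7 = 343

Step 1 — compute v_7(x) by factoring powers of 7 out of the numerator and denominator: v_7(15/2744) = -3. Step 2 — apply |x|_p = p^{-v_p(x)} = 7^{3} = 343.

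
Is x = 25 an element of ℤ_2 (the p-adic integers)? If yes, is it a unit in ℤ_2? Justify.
x ∈ ℤ_2^× (unit); v_2(x) = 0

ℤ_2 = {x ∈ ℚ_2 : v_2(x) ≥ 0} and ℤ_2^× = {x ∈ ℤ_2 : v_2(x) = 0}. Here v_2(25) = v_2(num) − v_2(den) = 0; compare against these criteria.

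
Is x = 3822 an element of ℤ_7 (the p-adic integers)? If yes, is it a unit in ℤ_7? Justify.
x ∈ ℤ_7 but not a unit; v_7(x) = 2 > 0

ℤ_7 = {x ∈ ℚ_7 : v_7(x) ≥ 0} and ℤ_7^× = {x ∈ ℤ_7 : v_7(x) = 0}. Here v_7(3822) = v_7(num) − v_7(den) = 2; compare against these criteria.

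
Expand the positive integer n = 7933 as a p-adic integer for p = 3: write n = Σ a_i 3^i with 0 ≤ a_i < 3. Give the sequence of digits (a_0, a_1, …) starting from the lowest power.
(a_0, a_1, …) = (1, 1, 2, 2, 1, 2, 1, 0, 1)

Repeated division by 3 gives the digits low-to-high: 7933 = 1 + 1·3^1 + 2·3^2 + 2·3^3 + 1·3^4 + 2·3^5 + 1·3^6 + 1·3^8. Digit sequence: (1, 1, 2, 2, 1, 2, 1, 0, 1).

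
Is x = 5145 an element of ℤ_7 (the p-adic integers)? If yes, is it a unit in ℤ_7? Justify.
x ∈ ℤ_7 but not a unit; v_7(x) = 3 > 0

ℤ_7 = {x ∈ ℚ_7 : v_7(x) ≥ 0} and ℤ_7^× = {x ∈ ℤ_7 : v_7(x) = 0}. Here v_7(5145) = v_7(num) − v_7(den) = 3; compare against these criteria.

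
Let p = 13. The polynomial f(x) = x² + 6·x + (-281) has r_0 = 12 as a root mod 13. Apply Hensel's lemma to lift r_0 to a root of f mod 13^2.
r_1 = 155 (mod 169)

Hensel: r_{i+1} = r_i − f(r_i)·(f′(r_i))^{-1} mod 13^{i+2}, f′(x) = 2x + 6. Iterate:
  r_0 = 12 (mod 13)
  r_1 = 155 (mod 169)
Final: r = 155 satisfies f(r) ≡ 0 mod 13^2.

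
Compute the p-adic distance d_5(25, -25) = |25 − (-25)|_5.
d_5(25, -25) = 1/25

Step 1 — x − y = 25 − (-25) = 50. Step 2 — v_5(50) = 2 (factor: 50 = (5^2 · 2); the sign does not affect v_p). Step 3 — |x − y|_5 = 5^{-2} = 1/25.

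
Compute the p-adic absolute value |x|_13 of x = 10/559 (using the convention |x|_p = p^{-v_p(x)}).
|10/559|_13 = 13

Step 1 — compute v_13(x) by factoring powers of 13 out of the numerator and denominator: v_13(10/559) = -1. Step 2 — apply |x|_p = p^{-v_p(x)} = 13^{1} = 13.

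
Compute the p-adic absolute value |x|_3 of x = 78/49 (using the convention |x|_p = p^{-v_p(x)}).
|78/49|_3 = 1/3

Step 1 — compute v_3(x) by factoring powers of 3 out of the numerator and denominator: v_3(78/49) = 1. Step 2 — apply |x|_p = p^{-v_p(x)} = 3^{-1} = 1/3.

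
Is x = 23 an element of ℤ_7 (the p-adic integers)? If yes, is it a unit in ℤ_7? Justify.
x ∈ ℤ_7^× (unit); v_7(x) = 0

ℤ_7 = {x ∈ ℚ_7 : v_7(x) ≥ 0} and ℤ_7^× = {x ∈ ℤ_7 : v_7(x) = 0}. Here v_7(23) = v_7(num) − v_7(den) = 0; compare against these criteria.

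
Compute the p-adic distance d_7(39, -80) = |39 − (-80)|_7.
d_7(39, -80) = 1/7

Step 1 — x − y = 39 − (-80) = 119. Step 2 — v_7(119) = 1 (factor: 119 = (7^1 · 17); the sign does not affect v_p). Step 3 — |x − y|_7 = 7^{-1} = 1/7.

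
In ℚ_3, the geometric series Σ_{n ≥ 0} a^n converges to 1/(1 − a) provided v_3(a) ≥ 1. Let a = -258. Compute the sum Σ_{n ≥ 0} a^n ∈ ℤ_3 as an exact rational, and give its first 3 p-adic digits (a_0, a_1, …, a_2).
Σ a^n = 1/(1 − a) = 1/259;  first 3 digits = (1, 1, 2)

v_3(a) = 1 ≥ 1, so the series converges in ℤ_3 to 1/(1 − a) = 1/(1 − (-258)) = 1/259. Expand this rational in ℤ_3: compute digits iteratively via d_i = x_i mod 3, x_{i+1} = (x_i − d_i)/3. The first 3 digits are (1, 1, 2).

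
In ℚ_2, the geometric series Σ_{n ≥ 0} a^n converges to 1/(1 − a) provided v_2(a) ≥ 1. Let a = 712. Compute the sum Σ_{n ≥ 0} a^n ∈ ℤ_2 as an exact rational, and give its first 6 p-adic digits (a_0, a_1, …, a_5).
Σ a^n = 1/(1 − a) = -1/711;  first 6 digits = (1, 0, 0, 1, 0, 0)

v_2(a) = 3 ≥ 1, so the series converges in ℤ_2 to 1/(1 − a) = 1/(1 − 712) = -1/711. Expand this rational in ℤ_2: compute digits iteratively via d_i = x_i mod 2, x_{i+1} = (x_i − d_i)/2. The first 6 digits are (1, 0, 0, 1, 0, 0).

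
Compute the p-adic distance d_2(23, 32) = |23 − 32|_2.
d_2(23, 32) = 1

Step 1 — x − y = 23 − 32 = -9. Step 2 — v_2(-9) = 0 (factor: -9 = −(2^0 · 9); the sign does not affect v_p). Step 3 — |x − y|_2 = 2^{0} = 1.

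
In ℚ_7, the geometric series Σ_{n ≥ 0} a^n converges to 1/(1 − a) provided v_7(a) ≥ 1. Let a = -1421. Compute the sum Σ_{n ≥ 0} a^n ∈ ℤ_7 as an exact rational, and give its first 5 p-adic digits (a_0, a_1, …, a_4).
Σ a^n = 1/(1 − a) = 1/1422;  first 5 digits = (1, 0, 6, 2, 0)

v_7(a) = 2 ≥ 1, so the series converges in ℤ_7 to 1/(1 − a) = 1/(1 − (-1421)) = 1/1422. Expand this rational in ℤ_7: compute digits iteratively via d_i = x_i mod 7, x_{i+1} = (x_i − d_i)/7. The first 5 digits are (1, 0, 6, 2, 0).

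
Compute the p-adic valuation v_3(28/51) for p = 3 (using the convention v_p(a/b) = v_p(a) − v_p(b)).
v_3(28/51) = -1

Factor powers of 3 from the numerator and denominator of the reduced fraction: 28 = 3^0 · 28 and 51 = 3^1 · 17. Apply v_p(a/b) = v_p(a) − v_p(b): v_3(28/51) = 0 − 1 = -1.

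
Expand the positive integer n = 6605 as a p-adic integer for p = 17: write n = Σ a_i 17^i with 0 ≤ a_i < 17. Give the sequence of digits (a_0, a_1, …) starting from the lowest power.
(a_0, a_1, …) = (9, 14, 5, 1)

Repeated division by 17 gives the digits low-to-high: 6605 = 9 + 14·17^1 + 5·17^2 + 1·17^3. Digit sequence: (9, 14, 5, 1).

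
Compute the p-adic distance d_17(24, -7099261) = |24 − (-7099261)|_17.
d_17(24, -7099261) = 1/1419857

Step 1 — x − y = 24 − (-7099261) = 7099285. Step 2 — v_17(7099285) = 5 (factor: 7099285 = (17^5 · 5); the sign does not affect v_p). Step 3 — |x − y|_17 = 17^{-5} = 1/1419857.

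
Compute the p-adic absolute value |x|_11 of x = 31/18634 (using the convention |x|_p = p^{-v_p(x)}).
|31/18634|_11 = 1331

Step 1 — compute v_11(x) by factoring powers of 11 out of the numerator and denominator: v_11(31/18634) = -3. Step 2 — apply |x|_p = p^{-v_p(x)} = 11^{3} = 1331.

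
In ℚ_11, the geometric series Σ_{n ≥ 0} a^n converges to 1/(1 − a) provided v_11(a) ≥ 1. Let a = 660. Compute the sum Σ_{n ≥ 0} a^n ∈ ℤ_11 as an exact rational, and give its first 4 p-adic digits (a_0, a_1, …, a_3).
Σ a^n = 1/(1 − a) = -1/659;  first 4 digits = (1, 5, 8, 1)

v_11(a) = 1 ≥ 1, so the series converges in ℤ_11 to 1/(1 − a) = 1/(1 − 660) = -1/659. Expand this rational in ℤ_11: compute digits iteratively via d_i = x_i mod 11, x_{i+1} = (x_i − d_i)/11. The first 4 digits are (1, 5, 8, 1).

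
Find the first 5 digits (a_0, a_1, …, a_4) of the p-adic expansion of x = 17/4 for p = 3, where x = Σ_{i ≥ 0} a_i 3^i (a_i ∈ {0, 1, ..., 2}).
(a_0, …, a_4) = (2, 0, 1, 2, 0)

v_3(17/4) = 0 (numerator and denominator both coprime to 3), so x ∈ ℤ_3^×. Compute digits iteratively via a_i = x_i mod 3, x_{i+1} = (x_i − a_i)/3, with x_0 = x:
  x_0 = 17/4;  a_0 = 2;  x_1 = (x_0 − 2)/3 = 3/4
  x_1 = 3/4;  a_1 = 0;  x_2 = (x_1 − 0)/3 = 1/4
  x_2 = 1/4;  a_2 = 1;  x_3 = (x_2 − 1)/3 = -1/4
  x_3 = -1/4;  a_3 = 2;  x_4 = (x_3 − 2)/3 = -3/4
  x_4 = -3/4;  a_4 = 0;  x_5 = (x_4 − 0)/3 = -1/4
Digits: (2, 0, 1, 2, 0).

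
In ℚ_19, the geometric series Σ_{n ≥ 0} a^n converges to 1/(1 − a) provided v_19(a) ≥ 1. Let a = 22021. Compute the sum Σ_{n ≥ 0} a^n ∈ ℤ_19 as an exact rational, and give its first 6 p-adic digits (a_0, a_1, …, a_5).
Σ a^n = 1/(1 − a) = -1/22020;  first 6 digits = (1, 0, 4, 3, 16, 5)

v_19(a) = 2 ≥ 1, so the series converges in ℤ_19 to 1/(1 − a) = 1/(1 − 22021) = -1/22020. Expand this rational in ℤ_19: compute digits iteratively via d_i = x_i mod 19, x_{i+1} = (x_i − d_i)/19. The first 6 digits are (1, 0, 4, 3, 16, 5).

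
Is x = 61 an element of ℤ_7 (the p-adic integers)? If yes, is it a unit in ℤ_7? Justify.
x ∈ ℤ_7^× (unit); v_7(x) = 0

ℤ_7 = {x ∈ ℚ_7 : v_7(x) ≥ 0} and ℤ_7^× = {x ∈ ℤ_7 : v_7(x) = 0}. Here v_7(61) = v_7(num) − v_7(den) = 0; compare against these criteria.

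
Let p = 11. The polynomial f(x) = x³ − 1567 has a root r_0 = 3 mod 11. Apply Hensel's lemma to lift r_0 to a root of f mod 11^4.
r_3 = 13742 (mod 14641)

Hensel: r_{i+1} = r_i − f(r_i)/f′(r_i) mod 11^{i+2}, where f′(x) = 3x². Iterate:
  r_0 = 3 (mod 11)
  r_1 = 69 (mod 121)
  r_2 = 432 (mod 1331)
  r_3 = 13742 (mod 14641)
Final: r = 13742 with f(r) ≡ 0 mod 11^4.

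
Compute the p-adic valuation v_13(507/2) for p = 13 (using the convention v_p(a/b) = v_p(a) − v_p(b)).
v_13(507/2) = 2

Factor powers of 13 from the numerator and denominator of the reduced fraction: 507 = 13^2 · 3 and 2 = 13^0 · 2. Apply v_p(a/b) = v_p(a) − v_p(b): v_13(507/2) = 2 − 0 = 2.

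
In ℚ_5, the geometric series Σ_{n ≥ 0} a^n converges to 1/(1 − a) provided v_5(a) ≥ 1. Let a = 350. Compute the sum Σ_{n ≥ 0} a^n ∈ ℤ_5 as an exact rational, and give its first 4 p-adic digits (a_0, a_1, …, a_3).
Σ a^n = 1/(1 − a) = -1/349;  first 4 digits = (1, 0, 4, 2)

v_5(a) = 2 ≥ 1, so the series converges in ℤ_5 to 1/(1 − a) = 1/(1 − 350) = -1/349. Expand this rational in ℤ_5: compute digits iteratively via d_i = x_i mod 5, x_{i+1} = (x_i − d_i)/5. The first 4 digits are (1, 0, 4, 2).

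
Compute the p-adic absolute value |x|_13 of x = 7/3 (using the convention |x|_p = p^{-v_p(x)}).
|7/3|_13 = 1

Step 1 — compute v_13(x) by factoring powers of 13 out of the numerator and denominator: v_13(7/3) = 0. Step 2 — apply |x|_p = p^{-v_p(x)} = 13^{0} = 1.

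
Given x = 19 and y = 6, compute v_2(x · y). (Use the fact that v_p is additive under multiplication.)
v_2(114) = 1

v_p(x) = 0 (factor: 19 = 2^0 · 19); v_p(y) = 1 (factor: 6 = 2^1 · 3). Additivity: v_p(xy) = v_p(x) + v_p(y) = 0 + 1 = 1. (Direct check: xy = 114 = 2^1 · (57).)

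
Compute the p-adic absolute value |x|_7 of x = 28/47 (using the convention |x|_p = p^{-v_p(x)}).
|28/47|_7 = 1/7

Step 1 — compute v_7(x) by factoring powers of 7 out of the numerator and denominator: v_7(28/47) = 1. Step 2 — apply |x|_p = p^{-v_p(x)} = 7^{-1} = 1/7.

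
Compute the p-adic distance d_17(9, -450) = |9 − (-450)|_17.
d_17(9, -450) = 1/17

Step 1 — x − y = 9 − (-450) = 459. Step 2 — v_17(459) = 1 (factor: 459 = (17^1 · 27); the sign does not affect v_p). Step 3 — |x − y|_17 = 17^{-1} = 1/17.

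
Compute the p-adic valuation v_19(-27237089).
v_19(-27237089) = 5

v_19(n) is the largest exponent k such that 19^k divides n. Factor out: -27237089 = -19^5 · 11. (Sign doesn't affect v_p.) So v_19(-27237089) = 5.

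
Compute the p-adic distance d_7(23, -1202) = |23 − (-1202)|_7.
d_7(23, -1202) = 1/49

Step 1 — x − y = 23 − (-1202) = 1225. Step 2 — v_7(1225) = 2 (factor: 1225 = (7^2 · 25); the sign does not affect v_p). Step 3 — |x − y|_7 = 7^{-2} = 1/49.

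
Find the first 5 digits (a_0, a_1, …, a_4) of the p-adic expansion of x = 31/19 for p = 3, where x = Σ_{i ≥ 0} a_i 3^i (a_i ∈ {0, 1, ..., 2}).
(a_0, …, a_4) = (1, 1, 1, 1, 0)

v_3(31/19) = 0 (numerator and denominator both coprime to 3), so x ∈ ℤ_3^×. Compute digits iteratively via a_i = x_i mod 3, x_{i+1} = (x_i − a_i)/3, with x_0 = x:
  x_0 = 31/19;  a_0 = 1;  x_1 = (x_0 − 1)/3 = 4/19
  x_1 = 4/19;  a_1 = 1;  x_2 = (x_1 − 1)/3 = -5/19
  x_2 = -5/19;  a_2 = 1;  x_3 = (x_2 − 1)/3 = -8/19
  x_3 = -8/19;  a_3 = 1;  x_4 = (x_3 − 1)/3 = -9/19
  x_4 = -9/19;  a_4 = 0;  x_5 = (x_4 − 0)/3 = -3/19
Digits: (1, 1, 1, 1, 0).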